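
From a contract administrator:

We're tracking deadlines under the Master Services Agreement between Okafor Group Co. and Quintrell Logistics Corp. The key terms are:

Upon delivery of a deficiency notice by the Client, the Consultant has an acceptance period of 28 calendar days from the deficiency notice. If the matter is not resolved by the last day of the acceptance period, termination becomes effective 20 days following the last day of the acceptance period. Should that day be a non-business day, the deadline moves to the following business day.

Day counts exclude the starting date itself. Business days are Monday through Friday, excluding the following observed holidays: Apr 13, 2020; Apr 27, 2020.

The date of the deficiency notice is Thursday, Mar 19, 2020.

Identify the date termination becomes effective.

May 6, 2020

Adding 28 calendar days to Mar 19, 2020 gives Apr 16, 2020, which is the last day of the acceptance period.
Adding 20 calendar days to Apr 16, 2020 gives May 6, 2020, which is the date termination becomes effective. May 6, 2020 is a Wednesday and is not a listed holiday, so no roll-forward applies.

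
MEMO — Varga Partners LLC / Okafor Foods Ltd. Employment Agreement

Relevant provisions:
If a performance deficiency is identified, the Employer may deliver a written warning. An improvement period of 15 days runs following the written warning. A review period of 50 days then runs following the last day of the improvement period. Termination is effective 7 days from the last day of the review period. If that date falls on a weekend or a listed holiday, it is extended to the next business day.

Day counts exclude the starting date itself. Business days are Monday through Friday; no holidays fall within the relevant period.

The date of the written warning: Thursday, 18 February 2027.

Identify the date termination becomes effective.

The last day of the improvement period: 15 calendar days after 18 February 2027 is 5 March 2027.
Adding 50 calendar days to 5 March 2027 gives 24 April 2027, which is the last day of the review period.
The date termination becomes effective: 24 April 2027 + 7 days = 1 May 2027. That falls on a Saturday, so it rolls to the next business day, Monday, 3 May 2027.

3 May 2027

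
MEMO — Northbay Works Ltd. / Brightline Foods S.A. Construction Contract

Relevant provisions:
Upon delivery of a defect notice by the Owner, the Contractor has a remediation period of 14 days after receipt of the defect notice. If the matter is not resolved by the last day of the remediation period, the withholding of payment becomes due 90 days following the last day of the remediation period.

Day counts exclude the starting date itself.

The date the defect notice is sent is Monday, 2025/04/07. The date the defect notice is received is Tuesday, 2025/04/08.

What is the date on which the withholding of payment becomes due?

2025/07/21

The last day of the remediation period: 2025/04/08 + 14 days = 2025/04/22.
The date on which the withholding of payment becomes due: 2025/04/22 + 90 days = 2025/07/21.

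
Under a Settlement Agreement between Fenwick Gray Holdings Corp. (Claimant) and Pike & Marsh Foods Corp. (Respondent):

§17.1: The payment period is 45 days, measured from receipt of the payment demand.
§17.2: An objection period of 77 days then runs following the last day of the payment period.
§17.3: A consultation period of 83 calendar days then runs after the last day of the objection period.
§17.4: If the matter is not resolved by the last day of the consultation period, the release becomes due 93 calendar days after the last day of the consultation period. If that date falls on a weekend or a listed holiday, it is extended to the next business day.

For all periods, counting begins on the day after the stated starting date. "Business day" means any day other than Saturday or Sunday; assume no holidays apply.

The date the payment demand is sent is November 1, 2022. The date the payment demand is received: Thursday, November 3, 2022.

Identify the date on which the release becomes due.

August 28, 2023

Adding 45 calendar days to November 3, 2022 gives December 18, 2022, which is the last day of the payment period.
The last day of the objection period: 77 calendar days after December 18, 2022 is March 5, 2023.
Adding 83 calendar days to March 5, 2023 gives May 27, 2023, which is the last day of the consultation period.
Adding 93 calendar days to May 27, 2023 gives August 28, 2023, which is the date on which the release becomes due. August 28, 2023 is a Monday, so no roll-forward applies.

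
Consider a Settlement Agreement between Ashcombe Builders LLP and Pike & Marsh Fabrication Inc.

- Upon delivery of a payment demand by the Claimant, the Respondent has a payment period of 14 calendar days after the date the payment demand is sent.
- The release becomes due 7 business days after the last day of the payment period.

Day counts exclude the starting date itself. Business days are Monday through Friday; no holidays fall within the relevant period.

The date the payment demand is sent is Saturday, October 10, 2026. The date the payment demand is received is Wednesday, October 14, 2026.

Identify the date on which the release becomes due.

November 3, 2026

Adding 14 calendar days to October 10, 2026 gives October 24, 2026, which is the last day of the payment period.
The date on which the release becomes due: 7 business days after Saturday, October 24, 2026, skipping weekends — Oct 26, Oct 27, Oct 28, Oct 29, Oct 30, Nov 2, Nov 3 — lands on Tuesday, November 3, 2026.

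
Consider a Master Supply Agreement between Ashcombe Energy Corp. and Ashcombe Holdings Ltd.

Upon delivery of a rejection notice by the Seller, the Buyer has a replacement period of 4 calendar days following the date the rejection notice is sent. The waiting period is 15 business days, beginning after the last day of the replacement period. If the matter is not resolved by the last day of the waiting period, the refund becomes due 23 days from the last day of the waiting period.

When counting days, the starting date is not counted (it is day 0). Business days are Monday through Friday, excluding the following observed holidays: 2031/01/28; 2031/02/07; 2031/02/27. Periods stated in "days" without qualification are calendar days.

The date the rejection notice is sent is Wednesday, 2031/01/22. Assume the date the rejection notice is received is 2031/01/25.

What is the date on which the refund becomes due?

2031/03/13

The last day of the replacement period: 4 calendar days after 2031/01/22 is 2031/01/26.
From Sunday, 2031/01/26, 15 business days (Jan 27, Jan 29, Jan 30, Jan 31, …, Feb 14, Feb 17, Feb 18, skipping weekends and the listed holidays on Jan 28, Feb 7) brings us to Tuesday, 2031/02/18, which is the last day of the waiting period.
Adding 23 calendar days to 2031/02/18 gives 2031/03/13, which is the date on which the refund becomes due.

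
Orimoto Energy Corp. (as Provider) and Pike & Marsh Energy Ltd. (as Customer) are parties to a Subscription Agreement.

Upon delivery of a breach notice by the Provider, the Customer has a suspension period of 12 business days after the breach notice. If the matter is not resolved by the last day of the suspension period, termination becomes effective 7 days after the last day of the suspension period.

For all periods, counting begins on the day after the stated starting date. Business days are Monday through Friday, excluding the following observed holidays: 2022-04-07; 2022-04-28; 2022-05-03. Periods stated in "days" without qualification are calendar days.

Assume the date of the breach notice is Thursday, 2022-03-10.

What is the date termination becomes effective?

From Thursday, 2022-03-10, 12 business days (Mar 11, Mar 14, Mar 15, Mar 16, …, Mar 24, Mar 25, Mar 28, skipping weekends) brings us to Monday, 2022-03-28, which is the last day of the suspension period.
The date termination becomes effective: 7 calendar days after 2022-03-28 is 2022-04-04.

2022-04-04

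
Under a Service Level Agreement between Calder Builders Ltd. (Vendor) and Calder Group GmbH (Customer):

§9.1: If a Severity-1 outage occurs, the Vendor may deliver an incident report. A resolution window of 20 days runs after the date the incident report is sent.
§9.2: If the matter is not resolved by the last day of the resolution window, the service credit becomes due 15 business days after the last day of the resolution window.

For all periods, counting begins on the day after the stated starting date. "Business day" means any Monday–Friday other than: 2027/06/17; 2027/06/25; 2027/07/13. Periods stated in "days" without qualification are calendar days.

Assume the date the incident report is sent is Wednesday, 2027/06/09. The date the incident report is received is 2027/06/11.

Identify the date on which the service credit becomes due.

The last day of the resolution window: 2027/06/09 + 20 days = 2027/06/29.
From Tuesday, 2027/06/29, 15 business days (Jun 30, Jul 1, Jul 2, Jul 5, …, Jul 19, Jul 20, Jul 21, skipping weekends and the listed holiday on Jul 13) brings us to Wednesday, 2027/07/21, which is the date on which the service credit becomes due.

2027/07/21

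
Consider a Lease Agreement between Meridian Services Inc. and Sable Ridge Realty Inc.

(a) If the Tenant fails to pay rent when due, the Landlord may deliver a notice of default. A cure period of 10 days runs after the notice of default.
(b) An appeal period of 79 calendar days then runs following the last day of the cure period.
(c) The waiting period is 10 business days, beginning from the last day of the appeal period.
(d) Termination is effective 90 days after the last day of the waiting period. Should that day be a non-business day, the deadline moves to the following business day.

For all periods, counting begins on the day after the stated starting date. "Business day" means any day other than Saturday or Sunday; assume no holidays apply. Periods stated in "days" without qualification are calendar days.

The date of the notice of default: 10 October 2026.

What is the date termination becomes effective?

The last day of the cure period: 10 calendar days after 10 October 2026 is 20 October 2026.
The last day of the appeal period: 79 calendar days after 20 October 2026 is 7 January 2027.
The last day of the waiting period: counting 10 business days from Thursday, 7 January 2027 (Jan 8, Jan 11, Jan 12, Jan 13, Jan 14, Jan 15, Jan 18, Jan 19, Jan 20, Jan 21, skipping weekends) reaches Thursday, 21 January 2027.
The date termination becomes effective: 90 calendar days after 21 January 2027 is 21 April 2027. 21 April 2027 is a Wednesday, so no roll-forward applies.

21 April 2027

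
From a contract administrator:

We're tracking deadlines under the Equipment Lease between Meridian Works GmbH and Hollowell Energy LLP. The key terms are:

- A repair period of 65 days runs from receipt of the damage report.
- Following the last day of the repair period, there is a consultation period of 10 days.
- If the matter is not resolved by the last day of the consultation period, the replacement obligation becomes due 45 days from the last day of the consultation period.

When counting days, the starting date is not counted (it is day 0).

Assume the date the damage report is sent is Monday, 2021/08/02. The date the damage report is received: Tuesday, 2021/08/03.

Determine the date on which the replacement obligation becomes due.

2021/12/01

Adding 65 calendar days to 2021/08/03 gives 2021/10/07, which is the last day of the repair period.
The last day of the consultation period: 2021/10/07 + 10 days = 2021/10/17.
The date on which the replacement obligation becomes due: 2021/10/17 + 45 days = 2021/12/01.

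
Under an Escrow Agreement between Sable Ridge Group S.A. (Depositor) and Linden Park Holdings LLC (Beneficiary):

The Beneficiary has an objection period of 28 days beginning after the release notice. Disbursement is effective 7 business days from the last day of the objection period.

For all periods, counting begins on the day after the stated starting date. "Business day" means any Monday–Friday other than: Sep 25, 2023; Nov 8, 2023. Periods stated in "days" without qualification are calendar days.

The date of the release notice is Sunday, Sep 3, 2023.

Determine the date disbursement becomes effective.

Oct 10, 2023

Adding 28 calendar days to Sep 3, 2023 gives Oct 1, 2023, which is the last day of the objection period.
The date disbursement becomes effective: 7 business days after Sunday, Oct 1, 2023, skipping weekends — Oct 2, Oct 3, Oct 4, Oct 5, Oct 6, Oct 9, Oct 10 — lands on Tuesday, Oct 10, 2023.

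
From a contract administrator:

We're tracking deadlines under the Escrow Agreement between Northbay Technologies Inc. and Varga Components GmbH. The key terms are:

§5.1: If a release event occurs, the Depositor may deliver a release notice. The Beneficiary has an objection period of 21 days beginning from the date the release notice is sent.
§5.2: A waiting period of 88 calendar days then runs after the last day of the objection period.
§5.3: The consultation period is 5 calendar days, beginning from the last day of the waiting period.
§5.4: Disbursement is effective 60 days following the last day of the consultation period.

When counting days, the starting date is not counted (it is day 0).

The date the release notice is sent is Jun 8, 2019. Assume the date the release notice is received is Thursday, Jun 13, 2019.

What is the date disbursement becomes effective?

The last day of the objection period: Jun 8, 2019 + 21 days = Jun 29, 2019.
The last day of the waiting period: Jun 29, 2019 + 88 days = Sep 25, 2019.
Adding 5 calendar days to Sep 25, 2019 gives Sep 30, 2019, which is the last day of the consultation period.
The date disbursement becomes effective: 60 calendar days after Sep 30, 2019 is Nov 29, 2019.

Nov 29, 2019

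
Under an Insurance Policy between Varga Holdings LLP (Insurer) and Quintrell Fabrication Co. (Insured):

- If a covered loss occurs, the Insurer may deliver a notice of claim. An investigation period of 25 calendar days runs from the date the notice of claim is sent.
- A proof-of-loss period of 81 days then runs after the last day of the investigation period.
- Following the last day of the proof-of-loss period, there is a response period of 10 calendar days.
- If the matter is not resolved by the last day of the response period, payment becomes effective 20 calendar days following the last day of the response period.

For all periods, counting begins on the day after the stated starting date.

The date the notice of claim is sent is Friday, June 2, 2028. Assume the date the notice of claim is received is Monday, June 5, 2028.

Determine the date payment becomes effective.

The last day of the investigation period: June 2, 2028 + 25 days = June 27, 2028.
The last day of the proof-of-loss period: 81 calendar days after June 27, 2028 is September 16, 2028.
Adding 10 calendar days to September 16, 2028 gives September 26, 2028, which is the last day of the response period.
Adding 20 calendar days to September 26, 2028 gives October 16, 2028, which is the date payment becomes effective.

October 16, 2028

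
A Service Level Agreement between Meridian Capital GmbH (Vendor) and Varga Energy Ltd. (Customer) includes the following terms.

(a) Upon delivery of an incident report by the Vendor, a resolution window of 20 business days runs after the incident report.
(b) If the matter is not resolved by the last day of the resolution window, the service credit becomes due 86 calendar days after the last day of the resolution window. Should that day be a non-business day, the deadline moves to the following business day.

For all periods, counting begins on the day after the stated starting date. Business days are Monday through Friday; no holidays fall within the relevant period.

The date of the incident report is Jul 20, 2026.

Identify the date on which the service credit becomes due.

Nov 11, 2026

The last day of the resolution window: counting 20 business days from Monday, Jul 20, 2026 (Jul 21, Jul 22, Jul 23, Jul 24, …, Aug 13, Aug 14, Aug 17, skipping weekends) reaches Monday, Aug 17, 2026.
The date on which the service credit becomes due: Aug 17, 2026 + 86 days = Nov 11, 2026. Nov 11, 2026 is a Wednesday, so no roll-forward applies.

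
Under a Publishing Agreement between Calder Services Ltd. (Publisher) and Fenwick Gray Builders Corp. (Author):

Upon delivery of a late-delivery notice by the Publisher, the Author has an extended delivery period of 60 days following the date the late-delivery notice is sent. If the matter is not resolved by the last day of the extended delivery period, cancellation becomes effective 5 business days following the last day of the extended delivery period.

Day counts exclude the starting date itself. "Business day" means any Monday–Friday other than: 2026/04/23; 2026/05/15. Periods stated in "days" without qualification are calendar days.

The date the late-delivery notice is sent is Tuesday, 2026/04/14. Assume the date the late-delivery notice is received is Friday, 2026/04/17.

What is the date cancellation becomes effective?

2026/06/19

The last day of the extended delivery period: 2026/04/14 + 60 days = 2026/06/13.
The date cancellation becomes effective: counting 5 business days from Saturday, 2026/06/13 (Jun 15, Jun 16, Jun 17, Jun 18, Jun 19, skipping weekends) reaches Friday, 2026/06/19.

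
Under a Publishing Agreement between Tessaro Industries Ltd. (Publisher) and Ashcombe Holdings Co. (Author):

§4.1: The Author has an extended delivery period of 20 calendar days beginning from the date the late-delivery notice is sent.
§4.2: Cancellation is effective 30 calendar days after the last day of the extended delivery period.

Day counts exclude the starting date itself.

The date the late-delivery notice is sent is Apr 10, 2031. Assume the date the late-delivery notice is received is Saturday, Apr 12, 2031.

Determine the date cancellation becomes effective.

The last day of the extended delivery period: 20 calendar days after Apr 10, 2031 is Apr 30, 2031.
The date cancellation becomes effective: Apr 30, 2031 + 30 days = May 30, 2031.

May 30, 2031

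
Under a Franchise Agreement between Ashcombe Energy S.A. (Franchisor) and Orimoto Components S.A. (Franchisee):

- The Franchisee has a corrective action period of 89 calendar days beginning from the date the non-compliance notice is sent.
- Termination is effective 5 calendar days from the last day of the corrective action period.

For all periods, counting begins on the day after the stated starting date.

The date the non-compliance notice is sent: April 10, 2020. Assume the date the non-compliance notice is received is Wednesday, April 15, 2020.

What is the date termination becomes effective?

The last day of the corrective action period: April 10, 2020 + 89 days = July 8, 2020.
Adding 5 calendar days to July 8, 2020 gives July 13, 2020, which is the date termination becomes effective.

July 13, 2020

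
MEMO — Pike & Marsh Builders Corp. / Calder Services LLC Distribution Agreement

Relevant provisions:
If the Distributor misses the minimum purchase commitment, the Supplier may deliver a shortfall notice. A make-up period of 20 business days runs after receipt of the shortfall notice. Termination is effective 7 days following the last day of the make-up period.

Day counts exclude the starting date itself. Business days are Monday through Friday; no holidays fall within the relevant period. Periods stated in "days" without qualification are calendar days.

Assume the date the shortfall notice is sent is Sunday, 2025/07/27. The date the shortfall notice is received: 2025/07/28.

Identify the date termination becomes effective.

2025/09/01

The last day of the make-up period: 20 business days after Monday, 2025/07/28, skipping weekends — Jul 29, Jul 30, Jul 31, Aug 1, …, Aug 21, Aug 22, Aug 25 — lands on Monday, 2025/08/25.
The date termination becomes effective: 7 calendar days after 2025/08/25 is 2025/09/01.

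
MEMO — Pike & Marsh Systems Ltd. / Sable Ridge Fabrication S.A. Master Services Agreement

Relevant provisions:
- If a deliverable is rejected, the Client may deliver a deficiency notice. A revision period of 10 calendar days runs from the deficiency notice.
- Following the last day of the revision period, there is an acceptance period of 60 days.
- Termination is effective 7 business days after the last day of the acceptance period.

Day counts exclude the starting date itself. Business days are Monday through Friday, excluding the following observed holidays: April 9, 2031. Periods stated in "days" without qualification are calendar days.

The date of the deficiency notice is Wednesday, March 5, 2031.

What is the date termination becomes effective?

Adding 10 calendar days to March 5, 2031 gives March 15, 2031, which is the last day of the revision period.
The last day of the acceptance period: March 15, 2031 + 60 days = May 14, 2031.
The date termination becomes effective: 7 business days after Wednesday, May 14, 2031, skipping weekends — May 15, May 16, May 19, May 20, May 21, May 22, May 23 — lands on Friday, May 23, 2031.

May 23, 2031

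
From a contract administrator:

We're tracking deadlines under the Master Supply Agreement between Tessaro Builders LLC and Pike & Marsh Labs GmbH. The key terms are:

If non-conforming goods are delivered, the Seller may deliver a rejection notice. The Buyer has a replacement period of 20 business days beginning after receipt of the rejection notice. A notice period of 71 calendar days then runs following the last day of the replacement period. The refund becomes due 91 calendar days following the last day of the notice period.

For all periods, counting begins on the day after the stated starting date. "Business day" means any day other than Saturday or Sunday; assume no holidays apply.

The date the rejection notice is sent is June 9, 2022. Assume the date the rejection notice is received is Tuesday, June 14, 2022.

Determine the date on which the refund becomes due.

The last day of the replacement period: 20 business days after Tuesday, June 14, 2022, skipping weekends — Jun 15, Jun 16, Jun 17, Jun 20, …, Jul 8, Jul 11, Jul 12 — lands on Tuesday, July 12, 2022.
The last day of the notice period: July 12, 2022 + 71 days = September 21, 2022.
Adding 91 calendar days to September 21, 2022 gives December 21, 2022, which is the date on which the refund becomes due.

December 21, 2022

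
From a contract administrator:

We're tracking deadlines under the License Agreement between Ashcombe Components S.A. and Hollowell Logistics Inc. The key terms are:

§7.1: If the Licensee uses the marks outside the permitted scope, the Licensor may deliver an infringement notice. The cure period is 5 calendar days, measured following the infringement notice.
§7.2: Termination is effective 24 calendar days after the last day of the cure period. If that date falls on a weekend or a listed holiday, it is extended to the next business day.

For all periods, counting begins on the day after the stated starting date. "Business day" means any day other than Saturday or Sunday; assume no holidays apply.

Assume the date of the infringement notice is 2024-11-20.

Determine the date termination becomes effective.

The last day of the cure period: 5 calendar days after 2024-11-20 is 2024-11-25.
The date termination becomes effective: 2024-11-25 + 24 days = 2024-12-19. 2024-12-19 is a Thursday, so no roll-forward applies.

2024-12-19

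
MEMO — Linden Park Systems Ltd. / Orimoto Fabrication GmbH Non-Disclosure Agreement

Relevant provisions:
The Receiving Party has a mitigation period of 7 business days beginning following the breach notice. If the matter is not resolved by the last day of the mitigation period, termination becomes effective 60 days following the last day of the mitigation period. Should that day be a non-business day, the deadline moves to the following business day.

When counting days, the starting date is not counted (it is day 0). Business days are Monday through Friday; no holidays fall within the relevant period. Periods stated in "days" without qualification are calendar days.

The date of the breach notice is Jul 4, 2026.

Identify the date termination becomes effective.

From Saturday, Jul 4, 2026, 7 business days (Jul 6, Jul 7, Jul 8, Jul 9, Jul 10, Jul 13, Jul 14, skipping weekends) brings us to Tuesday, Jul 14, 2026, which is the last day of the mitigation period.
Adding 60 calendar days to Jul 14, 2026 gives Sep 12, 2026, which is the date termination becomes effective. That falls on a Saturday, so it rolls to the next business day, Monday, Sep 14, 2026.

Sep 14, 2026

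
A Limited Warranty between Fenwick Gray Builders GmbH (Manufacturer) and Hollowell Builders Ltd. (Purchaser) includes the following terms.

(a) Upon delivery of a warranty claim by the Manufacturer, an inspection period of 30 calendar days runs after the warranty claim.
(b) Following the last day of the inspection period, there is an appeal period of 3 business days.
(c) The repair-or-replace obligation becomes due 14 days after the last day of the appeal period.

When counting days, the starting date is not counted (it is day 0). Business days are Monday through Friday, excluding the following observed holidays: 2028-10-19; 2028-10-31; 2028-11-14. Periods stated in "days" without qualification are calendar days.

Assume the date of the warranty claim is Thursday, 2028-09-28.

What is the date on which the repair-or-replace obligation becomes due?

2028-11-16

The last day of the inspection period: 30 calendar days after 2028-09-28 is 2028-10-28.
The last day of the appeal period: 3 business days after Saturday, 2028-10-28, skipping weekends and the listed holiday on Oct 31 — Oct 30, Nov 1, Nov 2 — lands on Thursday, 2028-11-02.
Adding 14 calendar days to 2028-11-02 gives 2028-11-16, which is the date on which the repair-or-replace obligation becomes due.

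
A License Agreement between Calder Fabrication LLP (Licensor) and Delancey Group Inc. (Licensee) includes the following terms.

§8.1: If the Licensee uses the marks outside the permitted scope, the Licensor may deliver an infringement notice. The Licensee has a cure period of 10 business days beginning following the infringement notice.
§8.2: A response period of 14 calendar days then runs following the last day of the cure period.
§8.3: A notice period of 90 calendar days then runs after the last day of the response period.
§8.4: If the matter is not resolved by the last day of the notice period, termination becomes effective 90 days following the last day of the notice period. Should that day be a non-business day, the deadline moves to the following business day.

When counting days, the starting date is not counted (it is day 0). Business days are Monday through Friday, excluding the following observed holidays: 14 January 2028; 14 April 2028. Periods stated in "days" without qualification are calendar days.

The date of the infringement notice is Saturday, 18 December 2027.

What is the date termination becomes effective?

12 July 2028

From Saturday, 18 December 2027, 10 business days (Dec 20, Dec 21, Dec 22, Dec 23, Dec 24, Dec 27, Dec 28, Dec 29, Dec 30, Dec 31, skipping weekends) brings us to Friday, 31 December 2027, which is the last day of the cure period.
Adding 14 calendar days to 31 December 2027 gives 14 January 2028, which is the last day of the response period.
The last day of the notice period: 14 January 2028 + 90 days = 13 April 2028.
Adding 90 calendar days to 13 April 2028 gives 12 July 2028, which is the date termination becomes effective. 12 July 2028 is a Wednesday and is not a listed holiday, so no roll-forward applies.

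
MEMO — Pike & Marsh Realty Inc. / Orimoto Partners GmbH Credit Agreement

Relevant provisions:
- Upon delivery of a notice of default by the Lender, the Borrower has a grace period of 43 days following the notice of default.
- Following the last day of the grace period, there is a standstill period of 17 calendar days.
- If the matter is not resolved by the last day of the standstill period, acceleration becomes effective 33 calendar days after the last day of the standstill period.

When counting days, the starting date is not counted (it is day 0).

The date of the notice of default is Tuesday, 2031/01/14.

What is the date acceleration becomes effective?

2031/04/17

Adding 43 calendar days to 2031/01/14 gives 2031/02/26, which is the last day of the grace period.
The last day of the standstill period: 2031/02/26 + 17 days = 2031/03/15.
The date acceleration becomes effective: 2031/03/15 + 33 days = 2031/04/17.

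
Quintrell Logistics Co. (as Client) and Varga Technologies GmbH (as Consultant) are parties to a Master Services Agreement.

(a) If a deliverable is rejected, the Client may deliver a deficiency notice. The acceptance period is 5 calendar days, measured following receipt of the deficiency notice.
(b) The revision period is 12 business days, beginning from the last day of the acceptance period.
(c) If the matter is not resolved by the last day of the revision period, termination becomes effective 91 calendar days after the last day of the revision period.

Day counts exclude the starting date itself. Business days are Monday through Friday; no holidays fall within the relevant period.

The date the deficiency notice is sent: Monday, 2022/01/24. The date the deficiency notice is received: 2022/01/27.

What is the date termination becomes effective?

Adding 5 calendar days to 2022/01/27 gives 2022/02/01, which is the last day of the acceptance period.
The last day of the revision period: counting 12 business days from Tuesday, 2022/02/01 (Feb 2, Feb 3, Feb 4, Feb 7, …, Feb 15, Feb 16, Feb 17, skipping weekends) reaches Thursday, 2022/02/17.
Adding 91 calendar days to 2022/02/17 gives 2022/05/19, which is the date termination becomes effective.

2022/05/19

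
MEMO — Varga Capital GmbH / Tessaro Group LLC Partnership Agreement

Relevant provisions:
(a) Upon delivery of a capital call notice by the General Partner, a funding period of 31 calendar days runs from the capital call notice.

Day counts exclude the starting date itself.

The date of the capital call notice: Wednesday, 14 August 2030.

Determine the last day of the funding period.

14 September 2030

Adding 31 calendar days to 14 August 2030 gives 14 September 2030, which is the last day of the funding period.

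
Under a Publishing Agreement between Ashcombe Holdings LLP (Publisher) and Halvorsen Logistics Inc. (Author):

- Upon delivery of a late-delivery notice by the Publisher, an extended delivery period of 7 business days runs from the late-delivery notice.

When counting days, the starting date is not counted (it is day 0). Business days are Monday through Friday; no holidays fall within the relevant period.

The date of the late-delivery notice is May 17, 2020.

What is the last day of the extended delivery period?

May 26, 2020

From Sunday, May 17, 2020, 7 business days (May 18, May 19, May 20, May 21, May 22, May 25, May 26, skipping weekends) brings us to Tuesday, May 26, 2020, which is the last day of the extended delivery period.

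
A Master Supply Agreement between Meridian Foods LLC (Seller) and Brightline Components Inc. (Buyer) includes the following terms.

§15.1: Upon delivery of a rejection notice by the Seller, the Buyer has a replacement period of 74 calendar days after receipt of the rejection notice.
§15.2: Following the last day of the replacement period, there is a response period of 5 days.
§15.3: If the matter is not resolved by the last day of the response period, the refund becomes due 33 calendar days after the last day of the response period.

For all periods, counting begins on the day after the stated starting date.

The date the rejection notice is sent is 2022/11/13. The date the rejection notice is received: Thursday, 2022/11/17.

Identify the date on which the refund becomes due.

The last day of the replacement period: 74 calendar days after 2022/11/17 is 2023/01/30.
Adding 5 calendar days to 2023/01/30 gives 2023/02/04, which is the last day of the response period.
Adding 33 calendar days to 2023/02/04 gives 2023/03/09, which is the date on which the refund becomes due.

2023/03/09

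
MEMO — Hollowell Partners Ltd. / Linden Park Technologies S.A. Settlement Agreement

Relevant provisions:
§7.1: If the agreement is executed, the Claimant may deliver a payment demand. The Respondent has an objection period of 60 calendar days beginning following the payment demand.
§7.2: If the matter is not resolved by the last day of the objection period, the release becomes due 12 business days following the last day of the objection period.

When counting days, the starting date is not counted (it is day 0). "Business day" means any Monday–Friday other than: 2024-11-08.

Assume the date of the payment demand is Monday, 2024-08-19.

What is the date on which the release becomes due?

2024-11-05

The last day of the objection period: 60 calendar days after 2024-08-19 is 2024-10-18.
The date on which the release becomes due: 12 business days after Friday, 2024-10-18, skipping weekends — Oct 21, Oct 22, Oct 23, Oct 24, …, Nov 1, Nov 4, Nov 5 — lands on Tuesday, 2024-11-05.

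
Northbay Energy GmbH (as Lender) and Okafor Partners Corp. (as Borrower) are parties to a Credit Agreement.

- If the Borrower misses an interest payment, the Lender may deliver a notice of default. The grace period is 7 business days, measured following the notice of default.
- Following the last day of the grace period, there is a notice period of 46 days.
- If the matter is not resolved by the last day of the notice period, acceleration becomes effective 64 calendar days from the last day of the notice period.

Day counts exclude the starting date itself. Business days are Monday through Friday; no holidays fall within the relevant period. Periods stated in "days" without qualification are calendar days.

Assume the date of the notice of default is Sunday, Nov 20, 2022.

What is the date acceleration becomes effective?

The last day of the grace period: 7 business days after Sunday, Nov 20, 2022, skipping weekends — Nov 21, Nov 22, Nov 23, Nov 24, Nov 25, Nov 28, Nov 29 — lands on Tuesday, Nov 29, 2022.
The last day of the notice period: 46 calendar days after Nov 29, 2022 is Jan 14, 2023.
Adding 64 calendar days to Jan 14, 2023 gives Mar 19, 2023, which is the date acceleration becomes effective.

Mar 19, 2023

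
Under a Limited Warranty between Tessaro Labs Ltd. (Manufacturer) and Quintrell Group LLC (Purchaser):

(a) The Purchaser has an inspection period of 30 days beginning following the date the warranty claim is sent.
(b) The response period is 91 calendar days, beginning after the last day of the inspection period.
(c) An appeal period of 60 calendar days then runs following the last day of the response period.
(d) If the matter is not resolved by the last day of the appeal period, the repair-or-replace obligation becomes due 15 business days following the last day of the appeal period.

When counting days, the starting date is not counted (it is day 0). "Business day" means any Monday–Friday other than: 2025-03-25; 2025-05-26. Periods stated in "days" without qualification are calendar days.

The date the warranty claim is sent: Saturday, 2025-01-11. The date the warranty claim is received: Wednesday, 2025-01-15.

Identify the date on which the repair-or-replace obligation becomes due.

2025-08-01

Adding 30 calendar days to 2025-01-11 gives 2025-02-10, which is the last day of the inspection period.
The last day of the response period: 91 calendar days after 2025-02-10 is 2025-05-12.
The last day of the appeal period: 60 calendar days after 2025-05-12 is 2025-07-11.
The date on which the repair-or-replace obligation becomes due: 15 business days after Friday, 2025-07-11, skipping weekends — Jul 14, Jul 15, Jul 16, Jul 17, …, Jul 30, Jul 31, Aug 1 — lands on Friday, 2025-08-01.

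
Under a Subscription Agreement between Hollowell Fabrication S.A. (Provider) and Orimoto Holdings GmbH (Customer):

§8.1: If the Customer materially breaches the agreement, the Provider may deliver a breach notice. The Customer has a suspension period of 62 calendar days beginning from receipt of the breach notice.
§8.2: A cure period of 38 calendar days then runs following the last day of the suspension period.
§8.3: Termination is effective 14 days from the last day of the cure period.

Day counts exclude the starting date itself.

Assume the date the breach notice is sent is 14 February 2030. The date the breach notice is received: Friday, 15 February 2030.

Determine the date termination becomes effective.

The last day of the suspension period: 15 February 2030 + 62 days = 18 April 2030.
The last day of the cure period: 38 calendar days after 18 April 2030 is 26 May 2030.
The date termination becomes effective: 26 May 2030 + 14 days = 9 June 2030.

9 June 2030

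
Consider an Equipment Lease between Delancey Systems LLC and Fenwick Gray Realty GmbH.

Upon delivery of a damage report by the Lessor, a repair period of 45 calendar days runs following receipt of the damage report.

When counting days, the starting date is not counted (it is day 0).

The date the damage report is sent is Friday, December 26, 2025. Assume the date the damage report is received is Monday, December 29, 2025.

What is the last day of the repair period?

The last day of the repair period: December 29, 2025 + 45 days = February 12, 2026.

February 12, 2026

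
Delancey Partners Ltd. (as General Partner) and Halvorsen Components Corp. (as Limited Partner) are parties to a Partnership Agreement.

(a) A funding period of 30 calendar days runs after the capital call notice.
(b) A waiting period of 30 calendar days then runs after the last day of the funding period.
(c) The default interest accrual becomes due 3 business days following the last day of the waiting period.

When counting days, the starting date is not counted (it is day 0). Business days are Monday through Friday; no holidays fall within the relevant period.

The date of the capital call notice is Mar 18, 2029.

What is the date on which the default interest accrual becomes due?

May 22, 2029

Adding 30 calendar days to Mar 18, 2029 gives Apr 17, 2029, which is the last day of the funding period.
Adding 30 calendar days to Apr 17, 2029 gives May 17, 2029, which is the last day of the waiting period.
From Thursday, May 17, 2029, 3 business days (May 18, May 21, May 22, skipping weekends) brings us to Tuesday, May 22, 2029, which is the date on which the default interest accrual becomes due.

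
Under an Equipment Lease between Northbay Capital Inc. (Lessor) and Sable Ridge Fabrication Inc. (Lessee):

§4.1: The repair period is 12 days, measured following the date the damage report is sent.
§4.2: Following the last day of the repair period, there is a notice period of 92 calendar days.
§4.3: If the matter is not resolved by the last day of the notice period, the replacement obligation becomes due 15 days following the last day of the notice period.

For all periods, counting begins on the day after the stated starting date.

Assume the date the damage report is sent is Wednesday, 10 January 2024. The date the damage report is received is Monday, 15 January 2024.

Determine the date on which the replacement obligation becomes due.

The last day of the repair period: 12 calendar days after 10 January 2024 is 22 January 2024.
The last day of the notice period: 92 calendar days after 22 January 2024 is 23 April 2024.
The date on which the replacement obligation becomes due: 23 April 2024 + 15 days = 8 May 2024.

8 May 2024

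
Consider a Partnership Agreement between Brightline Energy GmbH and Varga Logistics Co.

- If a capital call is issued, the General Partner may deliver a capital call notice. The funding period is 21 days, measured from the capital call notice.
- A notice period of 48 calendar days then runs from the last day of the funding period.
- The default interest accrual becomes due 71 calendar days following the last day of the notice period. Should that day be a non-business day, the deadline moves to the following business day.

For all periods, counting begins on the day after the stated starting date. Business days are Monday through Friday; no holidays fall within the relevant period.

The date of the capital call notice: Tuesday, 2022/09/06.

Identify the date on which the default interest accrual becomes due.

The last day of the funding period: 2022/09/06 + 21 days = 2022/09/27.
Adding 48 calendar days to 2022/09/27 gives 2022/11/14, which is the last day of the notice period.
The date on which the default interest accrual becomes due: 71 calendar days after 2022/11/14 is 2023/01/24. 2023/01/24 is a Tuesday, so no roll-forward applies.

2023/01/24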